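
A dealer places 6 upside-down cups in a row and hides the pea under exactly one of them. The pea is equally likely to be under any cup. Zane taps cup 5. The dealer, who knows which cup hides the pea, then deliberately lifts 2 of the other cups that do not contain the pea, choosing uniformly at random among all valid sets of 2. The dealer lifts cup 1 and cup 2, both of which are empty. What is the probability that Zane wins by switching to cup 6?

5/18

Consider each possible location of the pea in turn.
If it is under either of cups 1 and 2 (prior 1/6 each): that cup was opened and seen not to hold the prize — ruled out; weight (1/6)·0 = 0 each.
If it is under any of cups 3, 4, and 6 (prior 1/6 each): the dealer has 6 equally likely choices, so probability 1/6; weight (1/6)·(1/6) = 1/36 each.
If it is under cup 5 (prior 1/6): the dealer has 10 equally likely choices, so probability 1/10; weight (1/6)·(1/10) = 1/60.
The weights sum to 1/10.
So P(the pea under cup 6 | the dealer opened cup 1 and cup 2) = (1/36) / (1/10) = 5/18.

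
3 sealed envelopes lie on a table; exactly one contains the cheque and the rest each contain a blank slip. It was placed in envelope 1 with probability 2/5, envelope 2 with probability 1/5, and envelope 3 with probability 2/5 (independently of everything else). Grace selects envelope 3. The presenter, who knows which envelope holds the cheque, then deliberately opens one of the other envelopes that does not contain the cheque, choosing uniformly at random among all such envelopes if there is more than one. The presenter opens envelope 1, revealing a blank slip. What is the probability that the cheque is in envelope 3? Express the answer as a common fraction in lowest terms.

Condition on the true location of the cheque.
If it is in envelope 1 (prior 2/5): the presenter opened envelope 1, so this case is ruled out; weight (2/5)·0 = 0.
If it is in envelope 2 (prior 1/5): the presenter has no choice, probability 1; weight (1/5)·1 = 1/5.
If it is in envelope 3 (prior 2/5): the presenter has 2 equally likely choices, so probability 1/2; weight (2/5)·(1/2) = 1/5.
The weights sum to 2/5.
So P(the cheque in envelope 3 | the presenter opened envelope 1) = (1/5) / (2/5) = 1/2.

1/2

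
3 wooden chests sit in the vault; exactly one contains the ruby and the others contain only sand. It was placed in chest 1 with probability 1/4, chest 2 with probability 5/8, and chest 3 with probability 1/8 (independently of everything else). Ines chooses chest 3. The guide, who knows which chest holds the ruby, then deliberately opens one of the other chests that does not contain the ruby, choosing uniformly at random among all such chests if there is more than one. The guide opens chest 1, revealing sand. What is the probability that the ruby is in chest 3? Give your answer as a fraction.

1/11

Consider each possible location of the ruby in turn.
If it is in chest 1 (prior 1/4): the guide opened chest 1, so this case is ruled out; weight (1/4)·0 = 0.
If it is in chest 2 (prior 5/8): the guide has no choice, probability 1; weight (5/8)·1 = 5/8.
If it is in chest 3 (prior 1/8): the guide has 2 equally likely choices, so probability 1/2; weight (1/8)·(1/2) = 1/16.
The weights sum to 11/16.
So P(the ruby in chest 3 | the guide opened chest 1) = (1/16) / (11/16) = 1/11.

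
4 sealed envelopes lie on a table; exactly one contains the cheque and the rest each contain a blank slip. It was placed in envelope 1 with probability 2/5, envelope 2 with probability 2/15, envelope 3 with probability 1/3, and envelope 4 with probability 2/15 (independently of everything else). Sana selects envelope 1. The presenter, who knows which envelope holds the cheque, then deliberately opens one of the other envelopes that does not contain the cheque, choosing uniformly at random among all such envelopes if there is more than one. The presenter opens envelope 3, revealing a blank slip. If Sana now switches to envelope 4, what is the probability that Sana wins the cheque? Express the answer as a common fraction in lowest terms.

1/4

Apply Bayes' rule, conditioning on where the cheque actually is.
If it is in envelope 1 (prior 2/5): the presenter has 3 equally likely choices, so probability 1/3; weight (2/5)·(1/3) = 2/15.
If it is in either of envelopes 2 and 4 (prior 2/15 each): the presenter has 2 equally likely choices, so probability 1/2; weight (2/15)·(1/2) = 1/15 each.
If it is in envelope 3 (prior 1/3): the presenter opened envelope 3, so this case is ruled out; weight (1/3)·0 = 0.
The weights sum to 4/15.
So P(the cheque in envelope 4 | the presenter opened envelope 3) = (1/15) / (4/15) = 1/4.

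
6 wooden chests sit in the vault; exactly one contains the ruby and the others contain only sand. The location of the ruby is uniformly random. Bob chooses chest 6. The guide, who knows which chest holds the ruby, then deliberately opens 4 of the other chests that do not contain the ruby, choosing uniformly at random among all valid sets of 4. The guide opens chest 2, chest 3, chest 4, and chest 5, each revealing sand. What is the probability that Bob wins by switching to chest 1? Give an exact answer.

Condition on the true location of the ruby.
If it is in chest 1 (prior 1/6): the guide has no choice, probability 1; weight (1/6)·1 = 1/6.
If it is in any of chests 2, 3, 4, and 5 (prior 1/6 each): that chest was opened and seen not to hold the prize — ruled out; weight (1/6)·0 = 0 each.
If it is in chest 6 (prior 1/6): the guide has 5 equally likely choices, so probability 1/5; weight (1/6)·(1/5) = 1/30.
The weights sum to 1/5.
So P(the ruby in chest 1 | the guide opened chest 2, chest 3, chest 4, and chest 5) = (1/6) / (1/5) = 5/6.

5/6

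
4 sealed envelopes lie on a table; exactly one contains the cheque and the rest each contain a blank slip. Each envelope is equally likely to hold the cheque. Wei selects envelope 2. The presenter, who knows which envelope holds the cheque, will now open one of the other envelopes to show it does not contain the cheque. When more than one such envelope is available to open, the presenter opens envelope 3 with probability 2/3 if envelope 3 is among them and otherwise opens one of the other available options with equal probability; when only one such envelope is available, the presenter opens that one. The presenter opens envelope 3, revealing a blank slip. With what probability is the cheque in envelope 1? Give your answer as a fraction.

Condition on the true location of the cheque.
If it is in any of envelopes 1, 2, and 4 (prior 1/4 each): envelope 3 is available, opened with probability 2/3; weight (1/4)·(2/3) = 1/6 each.
If it is in envelope 3 (prior 1/4): the presenter opened envelope 3, so this case is ruled out; weight (1/4)·0 = 0.
The weights sum to 1/2.
So P(the cheque in envelope 1 | the presenter opened envelope 3) = (1/6) / (1/2) = 1/3.

1/3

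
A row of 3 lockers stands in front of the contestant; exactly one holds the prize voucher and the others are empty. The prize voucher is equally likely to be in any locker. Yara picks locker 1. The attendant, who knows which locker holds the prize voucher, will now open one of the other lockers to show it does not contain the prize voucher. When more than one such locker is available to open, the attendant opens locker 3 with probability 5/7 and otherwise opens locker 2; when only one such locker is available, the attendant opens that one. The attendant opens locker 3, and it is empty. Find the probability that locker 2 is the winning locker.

7/12

Condition on the true location of the prize voucher.
If it is in locker 1 (prior 1/3): locker 3 is available, opened with probability 5/7; weight (1/3)·(5/7) = 5/21.
If it is in locker 2 (prior 1/3): only locker 3 is available, probability 1; weight (1/3)·1 = 1/3.
If it is in locker 3 (prior 1/3): the attendant opened locker 3, so this case is ruled out; weight (1/3)·0 = 0.
The weights sum to 4/7.
So P(the prize voucher in locker 2 | the attendant opened locker 3) = (1/3) / (4/7) = 7/12.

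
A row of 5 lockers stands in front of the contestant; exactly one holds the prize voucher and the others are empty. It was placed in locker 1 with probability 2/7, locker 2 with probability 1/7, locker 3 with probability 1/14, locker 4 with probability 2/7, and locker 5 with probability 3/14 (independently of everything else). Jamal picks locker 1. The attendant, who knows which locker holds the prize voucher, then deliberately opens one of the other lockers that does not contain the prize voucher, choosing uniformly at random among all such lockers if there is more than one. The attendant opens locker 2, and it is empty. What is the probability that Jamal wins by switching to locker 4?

4/11

Apply Bayes' rule, conditioning on where the prize voucher actually is.
If it is in locker 1 (prior 2/7): the attendant has 4 equally likely choices, so probability 1/4; weight (2/7)·(1/4) = 1/14.
If it is in locker 2 (prior 1/7): the attendant opened locker 2, so this case is ruled out; weight (1/7)·0 = 0.
If it is in locker 3 (prior 1/14): the attendant has 3 equally likely choices, so probability 1/3; weight (1/14)·(1/3) = 1/42.
If it is in locker 4 (prior 2/7): the attendant has 3 equally likely choices, so probability 1/3; weight (2/7)·(1/3) = 2/21.
If it is in locker 5 (prior 3/14): the attendant has 3 equally likely choices, so probability 1/3; weight (3/14)·(1/3) = 1/14.
The weights sum to 11/42.
So P(the prize voucher in locker 4 | the attendant opened locker 2) = (2/21) / (11/42) = 4/11.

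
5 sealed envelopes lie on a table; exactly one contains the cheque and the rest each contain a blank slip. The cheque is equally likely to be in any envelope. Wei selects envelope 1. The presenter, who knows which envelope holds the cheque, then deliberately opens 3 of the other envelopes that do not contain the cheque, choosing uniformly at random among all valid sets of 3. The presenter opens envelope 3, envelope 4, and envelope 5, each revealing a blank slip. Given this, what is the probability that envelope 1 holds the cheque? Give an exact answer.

Condition on the true location of the cheque.
If it is in envelope 1 (prior 1/5): the presenter has 4 equally likely choices, so probability 1/4; weight (1/5)·(1/4) = 1/20.
If it is in envelope 2 (prior 1/5): the presenter has no choice, probability 1; weight (1/5)·1 = 1/5.
If it is in any of envelopes 3, 4, and 5 (prior 1/5 each): that envelope was opened and seen not to hold the prize — ruled out; weight (1/5)·0 = 0 each.
The weights sum to 1/4.
So P(the cheque in envelope 1 | the presenter opened envelope 3, envelope 4, and envelope 5) = (1/20) / (1/4) = 1/5.

1/5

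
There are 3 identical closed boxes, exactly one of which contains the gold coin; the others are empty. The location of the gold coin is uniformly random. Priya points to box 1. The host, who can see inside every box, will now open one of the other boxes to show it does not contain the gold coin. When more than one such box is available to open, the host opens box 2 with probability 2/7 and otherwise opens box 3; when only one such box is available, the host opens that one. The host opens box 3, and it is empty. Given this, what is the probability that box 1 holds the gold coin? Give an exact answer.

5/12

Apply Bayes' rule, conditioning on where the gold coin actually is.
If it is in box 1 (prior 1/3): box 2 is available but not opened, probability 5/7; weight (1/3)·(5/7) = 5/21.
If it is in box 2 (prior 1/3): only box 3 is available, probability 1; weight (1/3)·1 = 1/3.
If it is in box 3 (prior 1/3): the host opened box 3, so this case is ruled out; weight (1/3)·0 = 0.
The weights sum to 4/7.
So P(the gold coin in box 1 | the host opened box 3) = (5/21) / (4/7) = 5/12.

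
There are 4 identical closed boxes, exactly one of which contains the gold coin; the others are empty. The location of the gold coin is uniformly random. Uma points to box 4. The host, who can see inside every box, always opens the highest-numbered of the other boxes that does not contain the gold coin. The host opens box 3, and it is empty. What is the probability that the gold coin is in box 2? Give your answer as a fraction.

Condition on the true location of the gold coin.
If it is in any of boxes 1, 2, and 4 (prior 1/4 each): box 3 is the highest-numbered option available, probability 1; weight (1/4)·1 = 1/4 each.
If it is in box 3 (prior 1/4): the host opened box 3, so this case is ruled out; weight (1/4)·0 = 0.
The weights sum to 3/4.
So P(the gold coin in box 2 | the host opened box 3) = (1/4) / (3/4) = 1/3.

1/3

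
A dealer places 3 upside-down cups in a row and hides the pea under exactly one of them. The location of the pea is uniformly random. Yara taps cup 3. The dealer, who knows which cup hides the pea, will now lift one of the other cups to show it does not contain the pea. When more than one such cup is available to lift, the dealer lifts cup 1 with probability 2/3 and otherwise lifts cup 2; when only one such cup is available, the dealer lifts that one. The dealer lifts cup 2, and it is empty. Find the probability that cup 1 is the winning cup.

3/4

Consider each possible location of the pea in turn.
If it is under cup 1 (prior 1/3): only cup 2 is available, probability 1; weight (1/3)·1 = 1/3.
If it is under cup 2 (prior 1/3): the dealer opened cup 2, so this case is ruled out; weight (1/3)·0 = 0.
If it is under cup 3 (prior 1/3): cup 1 is available but not opened, probability 1/3; weight (1/3)·(1/3) = 1/9.
The weights sum to 4/9.
So P(the pea under cup 1 | the dealer opened cup 2) = (1/3) / (4/9) = 3/4.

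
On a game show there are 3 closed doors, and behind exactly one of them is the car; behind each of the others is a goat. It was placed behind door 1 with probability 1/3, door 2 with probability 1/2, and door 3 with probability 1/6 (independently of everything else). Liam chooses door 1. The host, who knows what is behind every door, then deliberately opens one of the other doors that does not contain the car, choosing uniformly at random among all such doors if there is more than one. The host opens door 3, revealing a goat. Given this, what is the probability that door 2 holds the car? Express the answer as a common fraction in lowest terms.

Condition on the true location of the car.
If it is behind door 1 (prior 1/3): the host has 2 equally likely choices, so probability 1/2; weight (1/3)·(1/2) = 1/6.
If it is behind door 2 (prior 1/2): the host has no choice, probability 1; weight (1/2)·1 = 1/2.
If it is behind door 3 (prior 1/6): the host opened door 3, so this case is ruled out; weight (1/6)·0 = 0.
The weights sum to 2/3.
So P(the car behind door 2 | the host opened door 3) = (1/2) / (2/3) = 3/4.

3/4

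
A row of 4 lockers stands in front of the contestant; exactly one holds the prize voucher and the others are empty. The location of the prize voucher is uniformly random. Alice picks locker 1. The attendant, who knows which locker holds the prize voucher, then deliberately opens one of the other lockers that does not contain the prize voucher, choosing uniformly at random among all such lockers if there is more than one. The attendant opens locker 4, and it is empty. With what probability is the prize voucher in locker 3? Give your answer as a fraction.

3/8

Consider each possible location of the prize voucher in turn.
If it is in locker 1 (prior 1/4): the attendant has 3 equally likely choices, so probability 1/3; weight (1/4)·(1/3) = 1/12.
If it is in either of lockers 2 and 3 (prior 1/4 each): the attendant has 2 equally likely choices, so probability 1/2; weight (1/4)·(1/2) = 1/8 each.
If it is in locker 4 (prior 1/4): the attendant opened locker 4, so this case is ruled out; weight (1/4)·0 = 0.
The weights sum to 1/3.
So P(the prize voucher in locker 3 | the attendant opened locker 4) = (1/8) / (1/3) = 3/8.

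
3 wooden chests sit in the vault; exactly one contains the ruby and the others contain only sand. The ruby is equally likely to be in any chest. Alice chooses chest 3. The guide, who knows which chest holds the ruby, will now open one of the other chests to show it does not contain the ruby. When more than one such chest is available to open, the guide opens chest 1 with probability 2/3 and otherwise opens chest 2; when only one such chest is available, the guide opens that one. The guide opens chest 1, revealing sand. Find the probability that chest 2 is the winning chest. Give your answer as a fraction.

3/5

Consider each possible location of the ruby in turn.
If it is in chest 1 (prior 1/3): the guide opened chest 1, so this case is ruled out; weight (1/3)·0 = 0.
If it is in chest 2 (prior 1/3): only chest 1 is available, probability 1; weight (1/3)·1 = 1/3.
If it is in chest 3 (prior 1/3): chest 1 is available, opened with probability 2/3; weight (1/3)·(2/3) = 2/9.
The weights sum to 5/9.
So P(the ruby in chest 2 | the guide opened chest 1) = (1/3) / (5/9) = 3/5.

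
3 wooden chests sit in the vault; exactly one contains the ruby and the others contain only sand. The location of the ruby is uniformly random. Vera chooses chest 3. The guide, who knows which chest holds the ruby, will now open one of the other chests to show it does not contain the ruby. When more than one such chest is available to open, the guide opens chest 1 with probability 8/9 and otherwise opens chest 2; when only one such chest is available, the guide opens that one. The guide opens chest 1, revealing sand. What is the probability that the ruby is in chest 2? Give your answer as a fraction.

Consider each possible location of the ruby in turn.
If it is in chest 1 (prior 1/3): the guide opened chest 1, so this case is ruled out; weight (1/3)·0 = 0.
If it is in chest 2 (prior 1/3): only chest 1 is available, probability 1; weight (1/3)·1 = 1/3.
If it is in chest 3 (prior 1/3): chest 1 is available, opened with probability 8/9; weight (1/3)·(8/9) = 8/27.
The weights sum to 17/27.
So P(the ruby in chest 2 | the guide opened chest 1) = (1/3) / (17/27) = 9/17.

9/17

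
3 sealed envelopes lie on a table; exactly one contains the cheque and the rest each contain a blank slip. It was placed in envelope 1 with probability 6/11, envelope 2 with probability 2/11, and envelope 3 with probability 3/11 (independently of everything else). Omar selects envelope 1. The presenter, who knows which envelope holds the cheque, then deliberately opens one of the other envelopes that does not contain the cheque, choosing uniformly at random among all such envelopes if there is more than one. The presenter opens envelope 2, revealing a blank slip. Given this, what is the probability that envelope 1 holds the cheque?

Apply Bayes' rule, conditioning on where the cheque actually is.
If it is in envelope 1 (prior 6/11): the presenter has 2 equally likely choices, so probability 1/2; weight (6/11)·(1/2) = 3/11.
If it is in envelope 2 (prior 2/11): the presenter opened envelope 2, so this case is ruled out; weight (2/11)·0 = 0.
If it is in envelope 3 (prior 3/11): the presenter has no choice, probability 1; weight (3/11)·1 = 3/11.
The weights sum to 6/11.
So P(the cheque in envelope 1 | the presenter opened envelope 2) = (3/11) / (6/11) = 1/2.

1/2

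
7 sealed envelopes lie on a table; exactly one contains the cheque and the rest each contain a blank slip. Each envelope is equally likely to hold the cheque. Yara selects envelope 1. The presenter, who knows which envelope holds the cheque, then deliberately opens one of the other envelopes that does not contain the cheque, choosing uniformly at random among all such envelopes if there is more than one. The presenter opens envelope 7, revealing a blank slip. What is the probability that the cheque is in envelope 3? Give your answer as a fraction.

6/35

Condition on the true location of the cheque.
If it is in envelope 1 (prior 1/7): the presenter has 6 equally likely choices, so probability 1/6; weight (1/7)·(1/6) = 1/42.
If it is in any of envelopes 2, 3, 4, 5, and 6 (prior 1/7 each): the presenter has 5 equally likely choices, so probability 1/5; weight (1/7)·(1/5) = 1/35 each.
If it is in envelope 7 (prior 1/7): the presenter opened envelope 7, so this case is ruled out; weight (1/7)·0 = 0.
The weights sum to 1/6.
So P(the cheque in envelope 3 | the presenter opened envelope 7) = (1/35) / (1/6) = 6/35.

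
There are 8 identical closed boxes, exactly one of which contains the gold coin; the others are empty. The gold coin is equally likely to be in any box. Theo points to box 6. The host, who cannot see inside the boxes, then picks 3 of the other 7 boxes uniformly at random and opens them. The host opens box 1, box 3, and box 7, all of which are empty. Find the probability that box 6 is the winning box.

Consider each possible location of the gold coin in turn.
If it is in any of boxes 1, 3, and 7 (prior 1/8 each): that box was opened and seen not to hold the prize — ruled out; weight (1/8)·0 = 0 each.
If it is in any of boxes 2, 4, 5, 6, and 8 (prior 1/8 each): the host picks exactly this set with probability 1/35 regardless, and none is the prize; weight (1/8)·(1/35) = 1/280 each.
The weights sum to 1/56.
So P(the gold coin in box 6 | the host opened box 1, box 3, and box 7) = (1/280) / (1/56) = 1/5.

1/5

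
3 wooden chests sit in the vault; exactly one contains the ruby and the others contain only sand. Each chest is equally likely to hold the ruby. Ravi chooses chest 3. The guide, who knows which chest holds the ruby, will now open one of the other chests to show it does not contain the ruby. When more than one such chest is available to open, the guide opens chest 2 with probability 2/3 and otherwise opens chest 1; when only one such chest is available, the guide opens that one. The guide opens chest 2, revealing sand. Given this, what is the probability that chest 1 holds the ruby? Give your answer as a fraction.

Condition on the true location of the ruby.
If it is in chest 1 (prior 1/3): only chest 2 is available, probability 1; weight (1/3)·1 = 1/3.
If it is in chest 2 (prior 1/3): the guide opened chest 2, so this case is ruled out; weight (1/3)·0 = 0.
If it is in chest 3 (prior 1/3): chest 2 is available, opened with probability 2/3; weight (1/3)·(2/3) = 2/9.
The weights sum to 5/9.
So P(the ruby in chest 1 | the guide opened chest 2) = (1/3) / (5/9) = 3/5.

3/5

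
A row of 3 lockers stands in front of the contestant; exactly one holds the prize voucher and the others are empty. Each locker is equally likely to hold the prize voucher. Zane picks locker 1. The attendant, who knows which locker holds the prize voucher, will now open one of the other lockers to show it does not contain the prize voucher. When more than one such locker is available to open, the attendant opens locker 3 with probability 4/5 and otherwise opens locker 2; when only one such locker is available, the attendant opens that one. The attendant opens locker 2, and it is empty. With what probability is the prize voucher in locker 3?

Apply Bayes' rule, conditioning on where the prize voucher actually is.
If it is in locker 1 (prior 1/3): locker 3 is available but not opened, probability 1/5; weight (1/3)·(1/5) = 1/15.
If it is in locker 2 (prior 1/3): the attendant opened locker 2, so this case is ruled out; weight (1/3)·0 = 0.
If it is in locker 3 (prior 1/3): only locker 2 is available, probability 1; weight (1/3)·1 = 1/3.
The weights sum to 2/5.
So P(the prize voucher in locker 3 | the attendant opened locker 2) = (1/3) / (2/5) = 5/6.

5/6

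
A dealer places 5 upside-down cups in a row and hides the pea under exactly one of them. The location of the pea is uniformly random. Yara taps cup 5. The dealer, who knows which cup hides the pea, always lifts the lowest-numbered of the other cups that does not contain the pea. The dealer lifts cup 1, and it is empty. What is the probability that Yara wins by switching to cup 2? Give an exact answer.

1/4

Apply Bayes' rule, conditioning on where the pea actually is.
If it is under cup 1 (prior 1/5): the dealer opened cup 1, so this case is ruled out; weight (1/5)·0 = 0.
If it is under any of cups 2, 3, 4, and 5 (prior 1/5 each): cup 1 is the lowest-numbered option available, probability 1; weight (1/5)·1 = 1/5 each.
The weights sum to 4/5.
So P(the pea under cup 2 | the dealer opened cup 1) = (1/5) / (4/5) = 1/4.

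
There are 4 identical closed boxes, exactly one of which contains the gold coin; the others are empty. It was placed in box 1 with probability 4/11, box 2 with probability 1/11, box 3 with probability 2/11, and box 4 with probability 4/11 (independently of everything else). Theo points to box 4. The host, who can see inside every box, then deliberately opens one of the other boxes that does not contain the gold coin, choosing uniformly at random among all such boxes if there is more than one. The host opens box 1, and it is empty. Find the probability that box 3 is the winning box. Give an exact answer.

Condition on the true location of the gold coin.
If it is in box 1 (prior 4/11): the host opened box 1, so this case is ruled out; weight (4/11)·0 = 0.
If it is in box 2 (prior 1/11): the host has 2 equally likely choices, so probability 1/2; weight (1/11)·(1/2) = 1/22.
If it is in box 3 (prior 2/11): the host has 2 equally likely choices, so probability 1/2; weight (2/11)·(1/2) = 1/11.
If it is in box 4 (prior 4/11): the host has 3 equally likely choices, so probability 1/3; weight (4/11)·(1/3) = 4/33.
The weights sum to 17/66.
So P(the gold coin in box 3 | the host opened box 1) = (1/11) / (17/66) = 6/17.

6/17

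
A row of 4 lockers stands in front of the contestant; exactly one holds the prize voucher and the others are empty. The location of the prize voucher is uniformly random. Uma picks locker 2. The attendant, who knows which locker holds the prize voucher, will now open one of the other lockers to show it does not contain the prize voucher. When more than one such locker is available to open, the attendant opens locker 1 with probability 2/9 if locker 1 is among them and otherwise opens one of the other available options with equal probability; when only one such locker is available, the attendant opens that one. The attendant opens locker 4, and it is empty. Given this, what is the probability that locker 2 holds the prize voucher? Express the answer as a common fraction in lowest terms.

Apply Bayes' rule, conditioning on where the prize voucher actually is.
If it is in locker 1 (prior 1/4): locker 1 holds the prize so is unavailable; the attendant chooses uniformly among the 2 others, probability 1/2; weight (1/4)·(1/2) = 1/8.
If it is in locker 2 (prior 1/4): locker 1 is available but not opened; locker 4 gets probability (1 − 2/9)/2 = 7/18; weight (1/4)·(7/18) = 7/72.
If it is in locker 3 (prior 1/4): locker 1 is available but not opened, probability 7/9; weight (1/4)·(7/9) = 7/36.
If it is in locker 4 (prior 1/4): the attendant opened locker 4, so this case is ruled out; weight (1/4)·0 = 0.
The weights sum to 5/12.
So P(the prize voucher in locker 2 | the attendant opened locker 4) = (7/72) / (5/12) = 7/30.

7/30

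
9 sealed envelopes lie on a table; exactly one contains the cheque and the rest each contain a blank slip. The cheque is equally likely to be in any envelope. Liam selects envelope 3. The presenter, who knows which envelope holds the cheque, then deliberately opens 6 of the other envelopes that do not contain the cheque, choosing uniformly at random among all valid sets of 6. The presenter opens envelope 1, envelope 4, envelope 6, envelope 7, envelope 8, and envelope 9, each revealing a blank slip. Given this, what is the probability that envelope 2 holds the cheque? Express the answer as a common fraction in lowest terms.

4/9

Condition on the true location of the cheque.
If it is in any of envelopes 1, 4, 6, 7, 8, and 9 (prior 1/9 each): that envelope was opened and seen not to hold the prize — ruled out; weight (1/9)·0 = 0 each.
If it is in either of envelopes 2 and 5 (prior 1/9 each): the presenter has 7 equally likely choices, so probability 1/7; weight (1/9)·(1/7) = 1/63 each.
If it is in envelope 3 (prior 1/9): the presenter has 28 equally likely choices, so probability 1/28; weight (1/9)·(1/28) = 1/252.
The weights sum to 1/28.
So P(the cheque in envelope 2 | the presenter opened envelope 1, envelope 4, envelope 6, envelope 7, envelope 8, and envelope 9) = (1/63) / (1/28) = 4/9.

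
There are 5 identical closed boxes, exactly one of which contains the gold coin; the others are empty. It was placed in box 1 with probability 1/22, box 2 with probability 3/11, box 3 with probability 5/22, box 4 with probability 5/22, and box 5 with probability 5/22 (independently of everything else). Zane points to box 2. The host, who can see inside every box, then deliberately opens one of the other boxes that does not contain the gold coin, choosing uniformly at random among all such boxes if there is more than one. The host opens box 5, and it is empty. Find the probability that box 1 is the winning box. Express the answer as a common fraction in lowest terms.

Condition on the true location of the gold coin.
If it is in box 1 (prior 1/22): the host has 3 equally likely choices, so probability 1/3; weight (1/22)·(1/3) = 1/66.
If it is in box 2 (prior 3/11): the host has 4 equally likely choices, so probability 1/4; weight (3/11)·(1/4) = 3/44.
If it is in either of boxes 3 and 4 (prior 5/22 each): the host has 3 equally likely choices, so probability 1/3; weight (5/22)·(1/3) = 5/66 each.
If it is in box 5 (prior 5/22): the host opened box 5, so this case is ruled out; weight (5/22)·0 = 0.
The weights sum to 31/132.
So P(the gold coin in box 1 | the host opened box 5) = (1/66) / (31/132) = 2/31.

2/31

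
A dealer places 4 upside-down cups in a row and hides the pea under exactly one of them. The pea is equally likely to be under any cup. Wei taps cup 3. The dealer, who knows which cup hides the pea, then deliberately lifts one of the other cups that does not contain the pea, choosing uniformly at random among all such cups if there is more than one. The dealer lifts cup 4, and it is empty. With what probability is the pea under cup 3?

1/4

Condition on the true location of the pea.
If it is under either of cups 1 and 2 (prior 1/4 each): the dealer has 2 equally likely choices, so probability 1/2; weight (1/4)·(1/2) = 1/8 each.
If it is under cup 3 (prior 1/4): the dealer has 3 equally likely choices, so probability 1/3; weight (1/4)·(1/3) = 1/12.
If it is under cup 4 (prior 1/4): the dealer opened cup 4, so this case is ruled out; weight (1/4)·0 = 0.
The weights sum to 1/3.
So P(the pea under cup 3 | the dealer opened cup 4) = (1/12) / (1/3) = 1/4.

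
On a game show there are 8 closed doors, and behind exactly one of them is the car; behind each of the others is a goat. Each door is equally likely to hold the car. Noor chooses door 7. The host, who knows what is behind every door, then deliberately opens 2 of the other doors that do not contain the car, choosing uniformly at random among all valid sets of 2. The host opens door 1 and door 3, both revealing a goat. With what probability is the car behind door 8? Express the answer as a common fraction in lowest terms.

7/40

Apply Bayes' rule, conditioning on where the car actually is.
If it is behind either of doors 1 and 3 (prior 1/8 each): that door was opened and seen not to hold the prize — ruled out; weight (1/8)·0 = 0 each.
If it is behind any of doors 2, 4, 5, 6, and 8 (prior 1/8 each): the host has 15 equally likely choices, so probability 1/15; weight (1/8)·(1/15) = 1/120 each.
If it is behind door 7 (prior 1/8): the host has 21 equally likely choices, so probability 1/21; weight (1/8)·(1/21) = 1/168.
The weights sum to 1/21.
So P(the car behind door 8 | the host opened door 1 and door 3) = (1/120) / (1/21) = 7/40.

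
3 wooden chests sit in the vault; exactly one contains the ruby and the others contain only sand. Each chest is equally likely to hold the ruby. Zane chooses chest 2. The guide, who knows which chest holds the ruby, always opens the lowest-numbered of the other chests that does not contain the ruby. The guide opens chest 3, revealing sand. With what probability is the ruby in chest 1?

1

Condition on the true location of the ruby.
If it is in chest 1 (prior 1/3): chest 3 is the lowest-numbered option available, probability 1; weight (1/3)·1 = 1/3.
If it is in chest 2 (prior 1/3): the guide would have opened chest 1 instead, probability 0; weight (1/3)·0 = 0.
If it is in chest 3 (prior 1/3): the guide opened chest 3, so this case is ruled out; weight (1/3)·0 = 0.
The weights sum to 1/3.
So P(the ruby in chest 1 | the guide opened chest 3) = (1/3) / (1/3) = 1.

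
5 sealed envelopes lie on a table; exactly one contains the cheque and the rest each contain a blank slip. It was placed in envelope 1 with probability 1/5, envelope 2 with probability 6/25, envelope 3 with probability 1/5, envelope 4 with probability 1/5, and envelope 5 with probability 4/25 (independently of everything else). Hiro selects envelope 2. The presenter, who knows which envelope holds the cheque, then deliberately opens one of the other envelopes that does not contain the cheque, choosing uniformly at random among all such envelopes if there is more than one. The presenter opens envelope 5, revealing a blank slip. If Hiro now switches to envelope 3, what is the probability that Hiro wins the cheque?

10/39

Consider each possible location of the cheque in turn.
If it is in any of envelopes 1, 3, and 4 (prior 1/5 each): the presenter has 3 equally likely choices, so probability 1/3; weight (1/5)·(1/3) = 1/15 each.
If it is in envelope 2 (prior 6/25): the presenter has 4 equally likely choices, so probability 1/4; weight (6/25)·(1/4) = 3/50.
If it is in envelope 5 (prior 4/25): the presenter opened envelope 5, so this case is ruled out; weight (4/25)·0 = 0.
The weights sum to 13/50.
So P(the cheque in envelope 3 | the presenter opened envelope 5) = (1/15) / (13/50) = 10/39.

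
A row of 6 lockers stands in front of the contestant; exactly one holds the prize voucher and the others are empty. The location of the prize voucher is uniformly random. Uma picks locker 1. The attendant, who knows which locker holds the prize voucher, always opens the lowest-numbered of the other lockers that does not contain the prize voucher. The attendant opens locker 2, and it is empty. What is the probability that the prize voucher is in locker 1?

Consider each possible location of the prize voucher in turn.
If it is in any of lockers 1, 3, 4, 5, and 6 (prior 1/6 each): locker 2 is the lowest-numbered option available, probability 1; weight (1/6)·1 = 1/6 each.
If it is in locker 2 (prior 1/6): the attendant opened locker 2, so this case is ruled out; weight (1/6)·0 = 0.
The weights sum to 5/6.
So P(the prize voucher in locker 1 | the attendant opened locker 2) = (1/6) / (5/6) = 1/5.

1/5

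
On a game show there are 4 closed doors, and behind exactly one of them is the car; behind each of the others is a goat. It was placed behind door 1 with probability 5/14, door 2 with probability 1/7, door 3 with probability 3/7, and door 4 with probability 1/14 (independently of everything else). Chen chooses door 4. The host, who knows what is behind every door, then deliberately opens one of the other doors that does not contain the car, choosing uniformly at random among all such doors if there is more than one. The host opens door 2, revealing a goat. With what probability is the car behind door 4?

2/35

Apply Bayes' rule, conditioning on where the car actually is.
If it is behind door 1 (prior 5/14): the host has 2 equally likely choices, so probability 1/2; weight (5/14)·(1/2) = 5/28.
If it is behind door 2 (prior 1/7): the host opened door 2, so this case is ruled out; weight (1/7)·0 = 0.
If it is behind door 3 (prior 3/7): the host has 2 equally likely choices, so probability 1/2; weight (3/7)·(1/2) = 3/14.
If it is behind door 4 (prior 1/14): the host has 3 equally likely choices, so probability 1/3; weight (1/14)·(1/3) = 1/42.
The weights sum to 5/12.
So P(the car behind door 4 | the host opened door 2) = (1/42) / (5/12) = 2/35.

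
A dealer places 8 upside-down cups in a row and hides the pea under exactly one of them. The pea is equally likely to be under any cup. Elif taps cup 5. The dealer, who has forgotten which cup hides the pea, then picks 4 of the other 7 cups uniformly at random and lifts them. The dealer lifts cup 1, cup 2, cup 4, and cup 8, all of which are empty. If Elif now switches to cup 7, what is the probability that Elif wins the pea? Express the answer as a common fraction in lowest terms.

1/4

Apply Bayes' rule, conditioning on where the pea actually is.
If it is under any of cups 1, 2, 4, and 8 (prior 1/8 each): that cup was opened and seen not to hold the prize — ruled out; weight (1/8)·0 = 0 each.
If it is under any of cups 3, 5, 6, and 7 (prior 1/8 each): the dealer picks exactly this set with probability 1/35 regardless, and none is the prize; weight (1/8)·(1/35) = 1/280 each.
The weights sum to 1/70.
So P(the pea under cup 7 | the dealer opened cup 1, cup 2, cup 4, and cup 8) = (1/280) / (1/70) = 1/4.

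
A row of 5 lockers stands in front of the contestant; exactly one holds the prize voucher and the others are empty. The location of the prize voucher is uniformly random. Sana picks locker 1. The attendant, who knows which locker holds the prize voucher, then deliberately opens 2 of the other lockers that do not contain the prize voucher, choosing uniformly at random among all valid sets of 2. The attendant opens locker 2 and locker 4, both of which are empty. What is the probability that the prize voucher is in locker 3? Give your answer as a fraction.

Apply Bayes' rule, conditioning on where the prize voucher actually is.
If it is in locker 1 (prior 1/5): the attendant has 6 equally likely choices, so probability 1/6; weight (1/5)·(1/6) = 1/30.
If it is in either of lockers 2 and 4 (prior 1/5 each): that locker was opened and seen not to hold the prize — ruled out; weight (1/5)·0 = 0 each.
If it is in either of lockers 3 and 5 (prior 1/5 each): the attendant has 3 equally likely choices, so probability 1/3; weight (1/5)·(1/3) = 1/15 each.
The weights sum to 1/6.
So P(the prize voucher in locker 3 | the attendant opened locker 2 and locker 4) = (1/15) / (1/6) = 2/5.

2/5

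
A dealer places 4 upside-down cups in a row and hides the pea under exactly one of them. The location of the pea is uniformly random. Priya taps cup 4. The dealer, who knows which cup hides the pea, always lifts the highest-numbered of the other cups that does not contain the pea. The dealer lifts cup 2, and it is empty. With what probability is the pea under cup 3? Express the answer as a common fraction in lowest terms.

Consider each possible location of the pea in turn.
If it is under either of cups 1 and 4 (prior 1/4 each): the dealer would have opened cup 3 instead, probability 0; weight (1/4)·0 = 0 each.
If it is under cup 2 (prior 1/4): the dealer opened cup 2, so this case is ruled out; weight (1/4)·0 = 0.
If it is under cup 3 (prior 1/4): cup 2 is the highest-numbered option available, probability 1; weight (1/4)·1 = 1/4.
The weights sum to 1/4.
So P(the pea under cup 3 | the dealer opened cup 2) = (1/4) / (1/4) = 1.

1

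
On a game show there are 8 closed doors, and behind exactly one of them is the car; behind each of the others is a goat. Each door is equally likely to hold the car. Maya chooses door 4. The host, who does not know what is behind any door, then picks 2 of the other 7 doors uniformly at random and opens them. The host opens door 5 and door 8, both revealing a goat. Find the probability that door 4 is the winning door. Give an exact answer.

1/6

Consider each possible location of the car in turn.
If it is behind any of doors 1, 2, 3, 4, 6, and 7 (prior 1/8 each): the host picks exactly this set with probability 1/21 regardless, and none is the prize; weight (1/8)·(1/21) = 1/168 each.
If it is behind either of doors 5 and 8 (prior 1/8 each): that door was opened and seen not to hold the prize — ruled out; weight (1/8)·0 = 0 each.
The weights sum to 1/28.
So P(the car behind door 4 | the host opened door 5 and door 8) = (1/168) / (1/28) = 1/6.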